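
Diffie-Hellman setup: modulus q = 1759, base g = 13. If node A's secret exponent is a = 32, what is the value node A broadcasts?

Public value = 13^32 mod 1759.
13^1 ≡ 13 (mod 1759)
13^2 = (13^1)^2 ≡ 13^2 = 169 ≡ 169 (mod 1759)
13^4 = (13^2)^2 ≡ 169^2 = 28561 ≡ 417 (mod 1759)
13^8 = (13^4)^2 ≡ 417^2 = 173889 ≡ 1507 (mod 1759)
13^16 = (13^8)^2 ≡ 1507^2 = 2271049 ≡ 180 (mod 1759)
13^32 = (13^16)^2 ≡ 180^2 = 32400 ≡ 738 (mod 1759)

738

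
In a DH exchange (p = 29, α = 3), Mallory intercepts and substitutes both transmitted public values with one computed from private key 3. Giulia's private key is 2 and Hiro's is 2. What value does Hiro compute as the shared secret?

4

Hiro receives Mallory's public value M = 3^3 mod 29 instead of the honest one.
3^1 ≡ 3 (mod 29)
3^2 = (3^1)^2 ≡ 3^2 = 9 ≡ 9 (mod 29)
3^3 = 3^2 · 3^1 ≡ 9 · 3 ≡ 27 (mod 29).
So M = 27. Hiro computes K = M^2 mod 29.
27^1 ≡ 27 (mod 29)
27^2 = (27^1)^2 ≡ 27^2 = 729 ≡ 4 (mod 29)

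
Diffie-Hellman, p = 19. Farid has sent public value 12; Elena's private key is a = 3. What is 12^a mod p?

Shared key K = 12^3 mod 19.
12^1 ≡ 12 (mod 19)
12^2 = (12^1)^2 ≡ 12^2 = 144 ≡ 11 (mod 19)
12^3 = 12^2 · 12^1 ≡ 11 · 12 ≡ 18 (mod 19).

18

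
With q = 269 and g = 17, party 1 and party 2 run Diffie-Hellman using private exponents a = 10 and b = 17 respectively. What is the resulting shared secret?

182

Party 2 sends B = g^b mod q = 17^17 mod 269.
17^1 ≡ 17 (mod 269)
17^2 = (17^1)^2 ≡ 17^2 = 289 ≡ 20 (mod 269)
17^4 = (17^2)^2 ≡ 20^2 = 400 ≡ 131 (mod 269)
17^8 = (17^4)^2 ≡ 131^2 = 17161 ≡ 214 (mod 269)
17^16 = (17^8)^2 ≡ 214^2 = 45796 ≡ 66 (mod 269)
17^17 = 17^16 · 17^1 ≡ 66 · 17 ≡ 46 (mod 269).
So B = 46. Party 1 then computes K = B^a mod q = 46^10 mod 269.
46^1 ≡ 46 (mod 269)
46^2 = (46^1)^2 ≡ 46^2 = 2116 ≡ 233 (mod 269)
46^4 = (46^2)^2 ≡ 233^2 = 54289 ≡ 220 (mod 269)
46^8 = (46^4)^2 ≡ 220^2 = 48400 ≡ 249 (mod 269)
46^10 = 46^8 · 46^2 ≡ 249 · 233 ≡ 182 (mod 269).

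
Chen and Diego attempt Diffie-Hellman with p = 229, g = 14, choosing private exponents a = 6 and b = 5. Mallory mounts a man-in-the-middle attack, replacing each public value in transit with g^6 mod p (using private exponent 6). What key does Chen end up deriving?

218

Chen receives Mallory's public value M = 14^6 mod 229 instead of the honest one.
14^1 ≡ 14 (mod 229)
14^2 = (14^1)^2 ≡ 14^2 = 196 ≡ 196 (mod 229)
14^4 = (14^2)^2 ≡ 196^2 = 38416 ≡ 173 (mod 229)
14^6 = 14^4 · 14^2 ≡ 173 · 196 ≡ 16 (mod 229).
So M = 16. Chen computes K = M^6 mod 229.
16^1 ≡ 16 (mod 229)
16^2 = (16^1)^2 ≡ 16^2 = 256 ≡ 27 (mod 229)
16^4 = (16^2)^2 ≡ 27^2 = 729 ≡ 42 (mod 229)
16^6 = 16^4 · 16^2 ≡ 42 · 27 ≡ 218 (mod 229).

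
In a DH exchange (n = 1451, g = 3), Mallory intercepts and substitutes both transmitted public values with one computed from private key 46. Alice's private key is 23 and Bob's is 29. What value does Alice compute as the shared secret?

1006

Alice receives Mallory's public value M = 3^46 mod 1451 instead of the honest one.
3^1 ≡ 3 (mod 1451)
3^2 = (3^1)^2 ≡ 3^2 = 9 ≡ 9 (mod 1451)
3^4 = (3^2)^2 ≡ 9^2 = 81 ≡ 81 (mod 1451)
3^8 = (3^4)^2 ≡ 81^2 = 6561 ≡ 757 (mod 1451)
3^16 = (3^8)^2 ≡ 757^2 = 573049 ≡ 1355 (mod 1451)
3^32 = (3^16)^2 ≡ 1355^2 = 1836025 ≡ 510 (mod 1451)
3^46 = 3^32 · 3^8 · 3^4 · 3^2 ≡ 510 · 757 · 81 · 9 ≡ 364 (mod 1451).
So M = 364. Alice computes K = M^23 mod 1451.
364^1 ≡ 364 (mod 1451)
364^2 = (364^1)^2 ≡ 364^2 = 132496 ≡ 455 (mod 1451)
364^4 = (364^2)^2 ≡ 455^2 = 207025 ≡ 983 (mod 1451)
364^8 = (364^4)^2 ≡ 983^2 = 966289 ≡ 1374 (mod 1451)
364^16 = (364^8)^2 ≡ 1374^2 = 1887876 ≡ 125 (mod 1451)
364^23 = 364^16 · 364^4 · 364^2 · 364^1 ≡ 125 · 983 · 455 · 364 ≡ 1006 (mod 1451).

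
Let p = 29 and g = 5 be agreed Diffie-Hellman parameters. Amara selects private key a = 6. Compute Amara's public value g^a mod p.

23

Public value = 5^6 mod 29.
5^1 ≡ 5 (mod 29)
5^2 = (5^1)^2 ≡ 5^2 = 25 ≡ 25 (mod 29)
5^4 = (5^2)^2 ≡ 25^2 = 625 ≡ 16 (mod 29)
5^6 = 5^4 · 5^2 ≡ 16 · 25 ≡ 23 (mod 29).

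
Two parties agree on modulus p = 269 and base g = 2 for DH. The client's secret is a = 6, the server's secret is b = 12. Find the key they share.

66

The server sends B = g^b mod p = 2^12 mod 269.
2^1 ≡ 2 (mod 269)
2^2 = (2^1)^2 ≡ 2^2 = 4 ≡ 4 (mod 269)
2^4 = (2^2)^2 ≡ 4^2 = 16 ≡ 16 (mod 269)
2^8 = (2^4)^2 ≡ 16^2 = 256 ≡ 256 (mod 269)
2^12 = 2^8 · 2^4 ≡ 256 · 16 ≡ 61 (mod 269).
So B = 61. The client then computes K = B^a mod p = 61^6 mod 269.
61^1 ≡ 61 (mod 269)
61^2 = (61^1)^2 ≡ 61^2 = 3721 ≡ 224 (mod 269)
61^4 = (61^2)^2 ≡ 224^2 = 50176 ≡ 142 (mod 269)
61^6 = 61^4 · 61^2 ≡ 142 · 224 ≡ 66 (mod 269).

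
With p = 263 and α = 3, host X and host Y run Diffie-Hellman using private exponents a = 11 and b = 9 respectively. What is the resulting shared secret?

190

Host Y sends B = α^b mod p = 3^9 mod 263.
3^1 ≡ 3 (mod 263)
3^2 = (3^1)^2 ≡ 3^2 = 9 ≡ 9 (mod 263)
3^4 = (3^2)^2 ≡ 9^2 = 81 ≡ 81 (mod 263)
3^8 = (3^4)^2 ≡ 81^2 = 6561 ≡ 249 (mod 263)
3^9 = 3^8 · 3^1 ≡ 249 · 3 ≡ 221 (mod 263).
So B = 221. Host X then computes K = B^a mod p = 221^11 mod 263.
221^1 ≡ 221 (mod 263)
221^2 = (221^1)^2 ≡ 221^2 = 48841 ≡ 186 (mod 263)
221^4 = (221^2)^2 ≡ 186^2 = 34596 ≡ 143 (mod 263)
221^8 = (221^4)^2 ≡ 143^2 = 20449 ≡ 198 (mod 263)
221^11 = 221^8 · 221^2 · 221^1 ≡ 198 · 186 · 221 ≡ 190 (mod 263).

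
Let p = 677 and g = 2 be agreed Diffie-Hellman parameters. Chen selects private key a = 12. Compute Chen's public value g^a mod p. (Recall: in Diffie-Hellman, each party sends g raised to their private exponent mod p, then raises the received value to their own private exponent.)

Public value = 2^12 mod 677.
2^1 ≡ 2 (mod 677)
2^2 = (2^1)^2 ≡ 2^2 = 4 ≡ 4 (mod 677)
2^4 = (2^2)^2 ≡ 4^2 = 16 ≡ 16 (mod 677)
2^8 = (2^4)^2 ≡ 16^2 = 256 ≡ 256 (mod 677)
2^12 = 2^8 · 2^4 ≡ 256 · 16 ≡ 34 (mod 677).

34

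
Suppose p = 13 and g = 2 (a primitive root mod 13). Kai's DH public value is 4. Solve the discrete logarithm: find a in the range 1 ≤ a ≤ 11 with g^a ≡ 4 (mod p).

2

Try successive powers of 2 modulo 13:
2^1 ≡ 2
2^2 ≡ 4
Found: a = 2.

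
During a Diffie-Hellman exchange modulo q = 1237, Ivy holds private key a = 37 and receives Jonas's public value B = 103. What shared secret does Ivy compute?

680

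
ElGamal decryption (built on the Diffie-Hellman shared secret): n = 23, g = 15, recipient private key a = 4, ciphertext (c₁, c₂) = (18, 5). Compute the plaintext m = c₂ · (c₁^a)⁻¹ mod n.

7

Shared mask s = c₁^a mod n = 18^4 mod 23.
18^1 ≡ 18 (mod 23)
18^2 = (18^1)^2 ≡ 18^2 = 324 ≡ 2 (mod 23)
18^4 = (18^2)^2 ≡ 2^2 = 4 ≡ 4 (mod 23)
So s = 4; s⁻¹ ≡ 6 (mod 23).
m = c₂ · s⁻¹ mod 23 = 5 · 6 mod 23 = 7.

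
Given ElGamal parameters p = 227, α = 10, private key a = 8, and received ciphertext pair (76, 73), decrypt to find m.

210

Shared mask s = c₁^a mod p = 76^8 mod 227.
76^1 ≡ 76 (mod 227)
76^2 = (76^1)^2 ≡ 76^2 = 5776 ≡ 101 (mod 227)
76^4 = (76^2)^2 ≡ 101^2 = 10201 ≡ 213 (mod 227)
76^8 = (76^4)^2 ≡ 213^2 = 45369 ≡ 196 (mod 227)
So s = 196; s⁻¹ ≡ 205 (mod 227).
m = c₂ · s⁻¹ mod 227 = 73 · 205 mod 227 = 210.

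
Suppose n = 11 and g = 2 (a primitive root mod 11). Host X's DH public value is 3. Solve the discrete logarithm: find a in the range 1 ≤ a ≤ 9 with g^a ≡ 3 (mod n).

8

Try successive powers of 2 modulo 11:
2^1 ≡ 2
2^2 ≡ 4
2^3 ≡ 8
2^4 ≡ 5
2^5 ≡ 10
2^6 ≡ 9
2^7 ≡ 7
2^8 ≡ 3
Found: a = 8.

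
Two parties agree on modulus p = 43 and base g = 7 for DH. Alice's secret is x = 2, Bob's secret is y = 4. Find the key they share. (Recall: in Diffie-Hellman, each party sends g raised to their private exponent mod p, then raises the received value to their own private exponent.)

6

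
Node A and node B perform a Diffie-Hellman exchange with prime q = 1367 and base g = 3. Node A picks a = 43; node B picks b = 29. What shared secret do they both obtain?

Node A sends A = g^a mod q = 3^43 mod 1367.
3^1 ≡ 3 (mod 1367)
3^2 = (3^1)^2 ≡ 3^2 = 9 ≡ 9 (mod 1367)
3^4 = (3^2)^2 ≡ 9^2 = 81 ≡ 81 (mod 1367)
3^8 = (3^4)^2 ≡ 81^2 = 6561 ≡ 1093 (mod 1367)
3^16 = (3^8)^2 ≡ 1093^2 = 1194649 ≡ 1258 (mod 1367)
3^32 = (3^16)^2 ≡ 1258^2 = 1582564 ≡ 945 (mod 1367)
3^43 = 3^32 · 3^8 · 3^2 · 3^1 ≡ 945 · 1093 · 9 · 3 ≡ 1095 (mod 1367).
So A = 1095. Node B then computes K = A^b mod q = 1095^29 mod 1367.
1095^1 ≡ 1095 (mod 1367)
1095^2 = (1095^1)^2 ≡ 1095^2 = 1199025 ≡ 166 (mod 1367)
1095^4 = (1095^2)^2 ≡ 166^2 = 27556 ≡ 216 (mod 1367)
1095^8 = (1095^4)^2 ≡ 216^2 = 46656 ≡ 178 (mod 1367)
1095^16 = (1095^8)^2 ≡ 178^2 = 31684 ≡ 243 (mod 1367)
1095^29 = 1095^16 · 1095^8 · 1095^4 · 1095^1 ≡ 243 · 178 · 216 · 1095 ≡ 827 (mod 1367).

827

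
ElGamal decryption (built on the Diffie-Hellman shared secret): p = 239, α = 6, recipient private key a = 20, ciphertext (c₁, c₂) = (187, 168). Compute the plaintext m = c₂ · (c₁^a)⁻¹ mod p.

Shared mask s = c₁^a mod p = 187^20 mod 239.
187^1 ≡ 187 (mod 239)
187^2 = (187^1)^2 ≡ 187^2 = 34969 ≡ 75 (mod 239)
187^4 = (187^2)^2 ≡ 75^2 = 5625 ≡ 128 (mod 239)
187^8 = (187^4)^2 ≡ 128^2 = 16384 ≡ 132 (mod 239)
187^16 = (187^8)^2 ≡ 132^2 = 17424 ≡ 216 (mod 239)
187^20 = 187^16 · 187^4 ≡ 216 · 128 ≡ 163 (mod 239).
So s = 163; s⁻¹ ≡ 22 (mod 239).
m = c₂ · s⁻¹ mod 239 = 168 · 22 mod 239 = 111.

111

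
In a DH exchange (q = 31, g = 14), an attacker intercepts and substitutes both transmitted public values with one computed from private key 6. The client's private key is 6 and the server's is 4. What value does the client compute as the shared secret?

8

The client receives an attacker's public value M = 14^6 mod 31 instead of the honest one.
14^1 ≡ 14 (mod 31)
14^2 = (14^1)^2 ≡ 14^2 = 196 ≡ 10 (mod 31)
14^4 = (14^2)^2 ≡ 10^2 = 100 ≡ 7 (mod 31)
14^6 = 14^4 · 14^2 ≡ 7 · 10 ≡ 8 (mod 31).
So M = 8. The client computes K = M^6 mod 31.
8^1 ≡ 8 (mod 31)
8^2 = (8^1)^2 ≡ 8^2 = 64 ≡ 2 (mod 31)
8^4 = (8^2)^2 ≡ 2^2 = 4 ≡ 4 (mod 31)
8^6 = 8^4 · 8^2 ≡ 4 · 2 ≡ 8 (mod 31).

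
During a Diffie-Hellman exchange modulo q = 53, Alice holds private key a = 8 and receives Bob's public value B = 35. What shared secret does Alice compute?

24

Shared key K = 35^8 mod 53.
35^1 ≡ 35 (mod 53)
35^2 = (35^1)^2 ≡ 35^2 = 1225 ≡ 6 (mod 53)
35^4 = (35^2)^2 ≡ 6^2 = 36 ≡ 36 (mod 53)
35^8 = (35^4)^2 ≡ 36^2 = 1296 ≡ 24 (mod 53)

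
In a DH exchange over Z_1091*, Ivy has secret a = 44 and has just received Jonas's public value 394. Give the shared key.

Shared key K = 394^44 mod 1091.
394^1 ≡ 394 (mod 1091)
394^2 = (394^1)^2 ≡ 394^2 = 155236 ≡ 314 (mod 1091)
394^4 = (394^2)^2 ≡ 314^2 = 98596 ≡ 406 (mod 1091)
394^8 = (394^4)^2 ≡ 406^2 = 164836 ≡ 95 (mod 1091)
394^16 = (394^8)^2 ≡ 95^2 = 9025 ≡ 297 (mod 1091)
394^32 = (394^16)^2 ≡ 297^2 = 88209 ≡ 929 (mod 1091)
394^44 = 394^32 · 394^8 · 394^4 ≡ 929 · 95 · 406 ≡ 908 (mod 1091).

908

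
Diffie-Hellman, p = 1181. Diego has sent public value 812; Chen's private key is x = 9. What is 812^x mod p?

238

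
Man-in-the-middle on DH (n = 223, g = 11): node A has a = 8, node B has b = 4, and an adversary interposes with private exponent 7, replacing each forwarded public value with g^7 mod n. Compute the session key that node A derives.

124

Node A receives an adversary's public value M = 11^7 mod 223 instead of the honest one.
11^1 ≡ 11 (mod 223)
11^2 = (11^1)^2 ≡ 11^2 = 121 ≡ 121 (mod 223)
11^4 = (11^2)^2 ≡ 121^2 = 14641 ≡ 146 (mod 223)
11^7 = 11^4 · 11^2 · 11^1 ≡ 146 · 121 · 11 ≡ 93 (mod 223).
So M = 93. Node A computes K = M^8 mod 223.
93^1 ≡ 93 (mod 223)
93^2 = (93^1)^2 ≡ 93^2 = 8649 ≡ 175 (mod 223)
93^4 = (93^2)^2 ≡ 175^2 = 30625 ≡ 74 (mod 223)
93^8 = (93^4)^2 ≡ 74^2 = 5476 ≡ 124 (mod 223)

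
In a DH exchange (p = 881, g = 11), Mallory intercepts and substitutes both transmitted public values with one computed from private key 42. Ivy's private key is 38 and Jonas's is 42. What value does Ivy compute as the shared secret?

234

Ivy receives Mallory's public value M = 11^42 mod 881 instead of the honest one.
11^1 ≡ 11 (mod 881)
11^2 = (11^1)^2 ≡ 11^2 = 121 ≡ 121 (mod 881)
11^4 = (11^2)^2 ≡ 121^2 = 14641 ≡ 545 (mod 881)
11^8 = (11^4)^2 ≡ 545^2 = 297025 ≡ 128 (mod 881)
11^16 = (11^8)^2 ≡ 128^2 = 16384 ≡ 526 (mod 881)
11^32 = (11^16)^2 ≡ 526^2 = 276676 ≡ 42 (mod 881)
11^42 = 11^32 · 11^8 · 11^2 ≡ 42 · 128 · 121 ≡ 318 (mod 881).
So M = 318. Ivy computes K = M^38 mod 881.
318^1 ≡ 318 (mod 881)
318^2 = (318^1)^2 ≡ 318^2 = 101124 ≡ 690 (mod 881)
318^4 = (318^2)^2 ≡ 690^2 = 476100 ≡ 360 (mod 881)
318^8 = (318^4)^2 ≡ 360^2 = 129600 ≡ 93 (mod 881)
318^16 = (318^8)^2 ≡ 93^2 = 8649 ≡ 720 (mod 881)
318^32 = (318^16)^2 ≡ 720^2 = 518400 ≡ 372 (mod 881)
318^38 = 318^32 · 318^4 · 318^2 ≡ 372 · 360 · 690 ≡ 234 (mod 881).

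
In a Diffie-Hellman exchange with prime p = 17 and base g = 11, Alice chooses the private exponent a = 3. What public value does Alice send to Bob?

5

Public value = 11^3 mod 17.
11^1 ≡ 11 (mod 17)
11^2 = (11^1)^2 ≡ 11^2 = 121 ≡ 2 (mod 17)
11^3 = 11^2 · 11^1 ≡ 2 · 11 ≡ 5 (mod 17).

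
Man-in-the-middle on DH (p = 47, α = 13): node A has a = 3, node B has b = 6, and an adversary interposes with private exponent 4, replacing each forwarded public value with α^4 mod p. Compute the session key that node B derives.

34

Node B receives an adversary's public value M = 13^4 mod 47 instead of the honest one.
13^1 ≡ 13 (mod 47)
13^2 = (13^1)^2 ≡ 13^2 = 169 ≡ 28 (mod 47)
13^4 = (13^2)^2 ≡ 28^2 = 784 ≡ 32 (mod 47)
So M = 32. Node B computes K = M^6 mod 47.
32^1 ≡ 32 (mod 47)
32^2 = (32^1)^2 ≡ 32^2 = 1024 ≡ 37 (mod 47)
32^4 = (32^2)^2 ≡ 37^2 = 1369 ≡ 6 (mod 47)
32^6 = 32^4 · 32^2 ≡ 6 · 37 ≡ 34 (mod 47).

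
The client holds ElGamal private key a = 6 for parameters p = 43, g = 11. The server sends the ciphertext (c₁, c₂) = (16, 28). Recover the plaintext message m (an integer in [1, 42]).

Shared mask s = c₁^a mod p = 16^6 mod 43.
16^1 ≡ 16 (mod 43)
16^2 = (16^1)^2 ≡ 16^2 = 256 ≡ 41 (mod 43)
16^4 = (16^2)^2 ≡ 41^2 = 1681 ≡ 4 (mod 43)
16^6 = 16^4 · 16^2 ≡ 4 · 41 ≡ 35 (mod 43).
So s = 35; s⁻¹ ≡ 16 (mod 43).
m = c₂ · s⁻¹ mod 43 = 28 · 16 mod 43 = 18.

18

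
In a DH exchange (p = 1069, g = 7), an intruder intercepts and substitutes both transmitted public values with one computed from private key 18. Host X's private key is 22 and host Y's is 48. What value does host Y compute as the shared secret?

841

Host Y receives an intruder's public value M = 7^18 mod 1069 instead of the honest one.
7^1 ≡ 7 (mod 1069)
7^2 = (7^1)^2 ≡ 7^2 = 49 ≡ 49 (mod 1069)
7^4 = (7^2)^2 ≡ 49^2 = 2401 ≡ 263 (mod 1069)
7^8 = (7^4)^2 ≡ 263^2 = 69169 ≡ 753 (mod 1069)
7^16 = (7^8)^2 ≡ 753^2 = 567009 ≡ 439 (mod 1069)
7^18 = 7^16 · 7^2 ≡ 439 · 49 ≡ 131 (mod 1069).
So M = 131. Host Y computes K = M^48 mod 1069.
131^1 ≡ 131 (mod 1069)
131^2 = (131^1)^2 ≡ 131^2 = 17161 ≡ 57 (mod 1069)
131^4 = (131^2)^2 ≡ 57^2 = 3249 ≡ 42 (mod 1069)
131^8 = (131^4)^2 ≡ 42^2 = 1764 ≡ 695 (mod 1069)
131^16 = (131^8)^2 ≡ 695^2 = 483025 ≡ 906 (mod 1069)
131^32 = (131^16)^2 ≡ 906^2 = 820836 ≡ 913 (mod 1069)
131^48 = 131^32 · 131^16 ≡ 913 · 906 ≡ 841 (mod 1069).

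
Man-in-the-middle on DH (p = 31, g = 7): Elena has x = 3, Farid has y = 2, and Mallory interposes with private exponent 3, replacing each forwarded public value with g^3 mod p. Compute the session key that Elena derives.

8

Elena receives Mallory's public value M = 7^3 mod 31 instead of the honest one.
7^1 ≡ 7 (mod 31)
7^2 = (7^1)^2 ≡ 7^2 = 49 ≡ 18 (mod 31)
7^3 = 7^2 · 7^1 ≡ 18 · 7 ≡ 2 (mod 31).
So M = 2. Elena computes K = M^3 mod 31.
2^1 ≡ 2 (mod 31)
2^2 = (2^1)^2 ≡ 2^2 = 4 ≡ 4 (mod 31)
2^3 = 2^2 · 2^1 ≡ 4 · 2 ≡ 8 (mod 31).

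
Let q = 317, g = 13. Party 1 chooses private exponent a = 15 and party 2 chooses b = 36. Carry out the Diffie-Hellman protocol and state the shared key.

51

Party 1 sends A = g^a mod q = 13^15 mod 317.
13^1 ≡ 13 (mod 317)
13^2 = (13^1)^2 ≡ 13^2 = 169 ≡ 169 (mod 317)
13^4 = (13^2)^2 ≡ 169^2 = 28561 ≡ 31 (mod 317)
13^8 = (13^4)^2 ≡ 31^2 = 961 ≡ 10 (mod 317)
13^15 = 13^8 · 13^4 · 13^2 · 13^1 ≡ 10 · 31 · 169 · 13 ≡ 154 (mod 317).
So A = 154. Party 2 then computes K = A^b mod q = 154^36 mod 317.
154^1 ≡ 154 (mod 317)
154^2 = (154^1)^2 ≡ 154^2 = 23716 ≡ 258 (mod 317)
154^4 = (154^2)^2 ≡ 258^2 = 66564 ≡ 311 (mod 317)
154^8 = (154^4)^2 ≡ 311^2 = 96721 ≡ 36 (mod 317)
154^16 = (154^8)^2 ≡ 36^2 = 1296 ≡ 28 (mod 317)
154^32 = (154^16)^2 ≡ 28^2 = 784 ≡ 150 (mod 317)
154^36 = 154^32 · 154^4 ≡ 150 · 311 ≡ 51 (mod 317).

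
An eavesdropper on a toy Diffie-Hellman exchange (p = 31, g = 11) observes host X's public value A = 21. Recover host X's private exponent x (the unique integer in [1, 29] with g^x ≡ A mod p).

Try successive powers of 11 modulo 31:
11^1 ≡ 11
11^2 ≡ 28
11^3 ≡ 29
11^4 ≡ 9
11^5 ≡ 6
11^6 ≡ 4
11^7 ≡ 13
11^8 ≡ 19
11^9 ≡ 23
11^10 ≡ 5
11^11 ≡ 24
11^12 ≡ 16
11^13 ≡ 21
Found: x = 13.

13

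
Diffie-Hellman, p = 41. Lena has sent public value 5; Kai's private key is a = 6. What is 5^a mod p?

4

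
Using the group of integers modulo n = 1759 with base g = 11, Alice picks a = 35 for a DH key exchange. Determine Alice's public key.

Public value = 11^{35} \pmod{1759}.
11^1 ≡ 11 (mod 1759)
11^2 = (11^1)^2 ≡ 11^2 = 121 ≡ 121 (mod 1759)
11^4 = (11^2)^2 ≡ 121^2 = 14641 ≡ 569 (mod 1759)
11^8 = (11^4)^2 ≡ 569^2 = 323761 ≡ 105 (mod 1759)
11^16 = (11^8)^2 ≡ 105^2 = 11025 ≡ 471 (mod 1759)
11^32 = (11^16)^2 ≡ 471^2 = 221841 ≡ 207 (mod 1759)
11^35 = 11^32 · 11^2 · 11^1 ≡ 207 · 121 · 11 ≡ 1113 (mod 1759).

1113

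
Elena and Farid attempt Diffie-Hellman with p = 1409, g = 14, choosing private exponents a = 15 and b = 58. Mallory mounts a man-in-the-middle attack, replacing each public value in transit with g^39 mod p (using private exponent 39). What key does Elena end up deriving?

Elena receives Mallory's public value M = 14^39 mod 1409 instead of the honest one.
14^1 ≡ 14 (mod 1409)
14^2 = (14^1)^2 ≡ 14^2 = 196 ≡ 196 (mod 1409)
14^4 = (14^2)^2 ≡ 196^2 = 38416 ≡ 373 (mod 1409)
14^8 = (14^4)^2 ≡ 373^2 = 139129 ≡ 1047 (mod 1409)
14^16 = (14^8)^2 ≡ 1047^2 = 1096209 ≡ 7 (mod 1409)
14^32 = (14^16)^2 ≡ 7^2 = 49 ≡ 49 (mod 1409)
14^39 = 14^32 · 14^4 · 14^2 · 14^1 ≡ 49 · 373 · 196 · 14 ≡ 142 (mod 1409).
So M = 142. Elena computes K = M^15 mod 1409.
142^1 ≡ 142 (mod 1409)
142^2 = (142^1)^2 ≡ 142^2 = 20164 ≡ 438 (mod 1409)
142^4 = (142^2)^2 ≡ 438^2 = 191844 ≡ 220 (mod 1409)
142^8 = (142^4)^2 ≡ 220^2 = 48400 ≡ 494 (mod 1409)
142^15 = 142^8 · 142^4 · 142^2 · 142^1 ≡ 494 · 220 · 438 · 142 ≡ 766 (mod 1409).

766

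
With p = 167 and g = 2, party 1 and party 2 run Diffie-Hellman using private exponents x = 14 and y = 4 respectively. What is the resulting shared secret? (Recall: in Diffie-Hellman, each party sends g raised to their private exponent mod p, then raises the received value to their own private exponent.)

Party 1 sends A = g^x mod p = 2^14 mod 167.
2^1 ≡ 2 (mod 167)
2^2 = (2^1)^2 ≡ 2^2 = 4 ≡ 4 (mod 167)
2^4 = (2^2)^2 ≡ 4^2 = 16 ≡ 16 (mod 167)
2^8 = (2^4)^2 ≡ 16^2 = 256 ≡ 89 (mod 167)
2^14 = 2^8 · 2^4 · 2^2 ≡ 89 · 16 · 4 ≡ 18 (mod 167).
So A = 18. Party 2 then computes K = A^y mod p = 18^4 mod 167.
18^1 ≡ 18 (mod 167)
18^2 = (18^1)^2 ≡ 18^2 = 324 ≡ 157 (mod 167)
18^4 = (18^2)^2 ≡ 157^2 = 24649 ≡ 100 (mod 167)

100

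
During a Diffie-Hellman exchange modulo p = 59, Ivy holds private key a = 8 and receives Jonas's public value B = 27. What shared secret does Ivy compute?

Shared key K = 27^8 mod 59.
27^1 ≡ 27 (mod 59)
27^2 = (27^1)^2 ≡ 27^2 = 729 ≡ 21 (mod 59)
27^4 = (27^2)^2 ≡ 21^2 = 441 ≡ 28 (mod 59)
27^8 = (27^4)^2 ≡ 28^2 = 784 ≡ 17 (mod 59)

17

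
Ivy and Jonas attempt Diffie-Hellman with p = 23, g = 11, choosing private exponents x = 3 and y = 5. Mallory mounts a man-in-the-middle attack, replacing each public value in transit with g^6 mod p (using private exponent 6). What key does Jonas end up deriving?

Jonas receives Mallory's public value M = 11^6 mod 23 instead of the honest one.
11^1 ≡ 11 (mod 23)
11^2 = (11^1)^2 ≡ 11^2 = 121 ≡ 6 (mod 23)
11^4 = (11^2)^2 ≡ 6^2 = 36 ≡ 13 (mod 23)
11^6 = 11^4 · 11^2 ≡ 13 · 6 ≡ 9 (mod 23).
So M = 9. Jonas computes K = M^5 mod 23.
9^1 ≡ 9 (mod 23)
9^2 = (9^1)^2 ≡ 9^2 = 81 ≡ 12 (mod 23)
9^4 = (9^2)^2 ≡ 12^2 = 144 ≡ 6 (mod 23)
9^5 = 9^4 · 9^1 ≡ 6 · 9 ≡ 8 (mod 23).

8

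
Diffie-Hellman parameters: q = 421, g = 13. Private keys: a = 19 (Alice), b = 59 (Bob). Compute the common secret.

Alice sends A = g^a mod q = 13^19 mod 421.
13^1 ≡ 13 (mod 421)
13^2 = (13^1)^2 ≡ 13^2 = 169 ≡ 169 (mod 421)
13^4 = (13^2)^2 ≡ 169^2 = 28561 ≡ 354 (mod 421)
13^8 = (13^4)^2 ≡ 354^2 = 125316 ≡ 279 (mod 421)
13^16 = (13^8)^2 ≡ 279^2 = 77841 ≡ 377 (mod 421)
13^19 = 13^16 · 13^2 · 13^1 ≡ 377 · 169 · 13 ≡ 162 (mod 421).
So A = 162. Bob then computes K = A^b mod q = 162^59 mod 421.
162^1 ≡ 162 (mod 421)
162^2 = (162^1)^2 ≡ 162^2 = 26244 ≡ 142 (mod 421)
162^4 = (162^2)^2 ≡ 142^2 = 20164 ≡ 377 (mod 421)
162^8 = (162^4)^2 ≡ 377^2 = 142129 ≡ 252 (mod 421)
162^16 = (162^8)^2 ≡ 252^2 = 63504 ≡ 354 (mod 421)
162^32 = (162^16)^2 ≡ 354^2 = 125316 ≡ 279 (mod 421)
162^59 = 162^32 · 162^16 · 162^8 · 162^2 · 162^1 ≡ 279 · 354 · 252 · 142 · 162 ≡ 13 (mod 421).

13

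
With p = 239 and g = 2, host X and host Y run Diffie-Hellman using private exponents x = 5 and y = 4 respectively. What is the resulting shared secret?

Host X sends A = g^x mod p = 2^5 mod 239.
2^1 ≡ 2 (mod 239)
2^2 = (2^1)^2 ≡ 2^2 = 4 ≡ 4 (mod 239)
2^4 = (2^2)^2 ≡ 4^2 = 16 ≡ 16 (mod 239)
2^5 = 2^4 · 2^1 ≡ 16 · 2 ≡ 32 (mod 239).
So A = 32. Host Y then computes K = A^y mod p = 32^4 mod 239.
32^1 ≡ 32 (mod 239)
32^2 = (32^1)^2 ≡ 32^2 = 1024 ≡ 68 (mod 239)
32^4 = (32^2)^2 ≡ 68^2 = 4624 ≡ 83 (mod 239)

83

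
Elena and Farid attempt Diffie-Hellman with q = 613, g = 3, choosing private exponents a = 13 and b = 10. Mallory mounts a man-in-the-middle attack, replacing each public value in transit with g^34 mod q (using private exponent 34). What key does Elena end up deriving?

65

Elena receives Mallory's public value M = 3^34 mod 613 instead of the honest one.
3^1 ≡ 3 (mod 613)
3^2 = (3^1)^2 ≡ 3^2 = 9 ≡ 9 (mod 613)
3^4 = (3^2)^2 ≡ 9^2 = 81 ≡ 81 (mod 613)
3^8 = (3^4)^2 ≡ 81^2 = 6561 ≡ 431 (mod 613)
3^16 = (3^8)^2 ≡ 431^2 = 185761 ≡ 22 (mod 613)
3^32 = (3^16)^2 ≡ 22^2 = 484 ≡ 484 (mod 613)
3^34 = 3^32 · 3^2 ≡ 484 · 9 ≡ 65 (mod 613).
So M = 65. Elena computes K = M^13 mod 613.
65^1 ≡ 65 (mod 613)
65^2 = (65^1)^2 ≡ 65^2 = 4225 ≡ 547 (mod 613)
65^4 = (65^2)^2 ≡ 547^2 = 299209 ≡ 65 (mod 613)
65^8 = (65^4)^2 ≡ 65^2 = 4225 ≡ 547 (mod 613)
65^13 = 65^8 · 65^4 · 65^1 ≡ 547 · 65 · 65 ≡ 65 (mod 613).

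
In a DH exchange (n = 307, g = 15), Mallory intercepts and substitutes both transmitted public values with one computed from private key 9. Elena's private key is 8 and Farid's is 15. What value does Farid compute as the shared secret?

Farid receives Mallory's public value M = 15^9 mod 307 instead of the honest one.
15^1 ≡ 15 (mod 307)
15^2 = (15^1)^2 ≡ 15^2 = 225 ≡ 225 (mod 307)
15^4 = (15^2)^2 ≡ 225^2 = 50625 ≡ 277 (mod 307)
15^8 = (15^4)^2 ≡ 277^2 = 76729 ≡ 286 (mod 307)
15^9 = 15^8 · 15^1 ≡ 286 · 15 ≡ 299 (mod 307).
So M = 299. Farid computes K = M^15 mod 307.
299^1 ≡ 299 (mod 307)
299^2 = (299^1)^2 ≡ 299^2 = 89401 ≡ 64 (mod 307)
299^4 = (299^2)^2 ≡ 64^2 = 4096 ≡ 105 (mod 307)
299^8 = (299^4)^2 ≡ 105^2 = 11025 ≡ 280 (mod 307)
299^15 = 299^8 · 299^4 · 299^2 · 299^1 ≡ 280 · 105 · 64 · 299 ≡ 24 (mod 307).

24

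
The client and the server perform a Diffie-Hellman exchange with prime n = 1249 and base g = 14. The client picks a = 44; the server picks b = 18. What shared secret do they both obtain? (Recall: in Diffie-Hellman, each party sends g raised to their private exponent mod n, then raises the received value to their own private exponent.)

30

The server sends B = g^b mod n = 14^18 mod 1249.
14^1 ≡ 14 (mod 1249)
14^2 = (14^1)^2 ≡ 14^2 = 196 ≡ 196 (mod 1249)
14^4 = (14^2)^2 ≡ 196^2 = 38416 ≡ 946 (mod 1249)
14^8 = (14^4)^2 ≡ 946^2 = 894916 ≡ 632 (mod 1249)
14^16 = (14^8)^2 ≡ 632^2 = 399424 ≡ 993 (mod 1249)
14^18 = 14^16 · 14^2 ≡ 993 · 196 ≡ 1033 (mod 1249).
So B = 1033. The client then computes K = B^a mod n = 1033^44 mod 1249.
1033^1 ≡ 1033 (mod 1249)
1033^2 = (1033^1)^2 ≡ 1033^2 = 1067089 ≡ 443 (mod 1249)
1033^4 = (1033^2)^2 ≡ 443^2 = 196249 ≡ 156 (mod 1249)
1033^8 = (1033^4)^2 ≡ 156^2 = 24336 ≡ 605 (mod 1249)
1033^16 = (1033^8)^2 ≡ 605^2 = 366025 ≡ 68 (mod 1249)
1033^32 = (1033^16)^2 ≡ 68^2 = 4624 ≡ 877 (mod 1249)
1033^44 = 1033^32 · 1033^8 · 1033^4 ≡ 877 · 605 · 156 ≡ 30 (mod 1249).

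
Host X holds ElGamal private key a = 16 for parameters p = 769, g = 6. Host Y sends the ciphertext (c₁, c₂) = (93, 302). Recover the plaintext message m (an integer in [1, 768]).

545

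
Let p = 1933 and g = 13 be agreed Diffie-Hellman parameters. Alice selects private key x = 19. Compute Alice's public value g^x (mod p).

1813

Public value = 13^19 (mod 1933).
13^1 ≡ 13 (mod 1933)
13^2 = (13^1)^2 ≡ 13^2 = 169 ≡ 169 (mod 1933)
13^4 = (13^2)^2 ≡ 169^2 = 28561 ≡ 1499 (mod 1933)
13^8 = (13^4)^2 ≡ 1499^2 = 2247001 ≡ 855 (mod 1933)
13^16 = (13^8)^2 ≡ 855^2 = 731025 ≡ 351 (mod 1933)
13^19 = 13^16 · 13^2 · 13^1 ≡ 351 · 169 · 13 ≡ 1813 (mod 1933).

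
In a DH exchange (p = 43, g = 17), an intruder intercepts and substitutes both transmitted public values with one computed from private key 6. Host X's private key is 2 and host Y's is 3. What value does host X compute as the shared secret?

Host X receives an intruder's public value M = 17^6 mod 43 instead of the honest one.
17^1 ≡ 17 (mod 43)
17^2 = (17^1)^2 ≡ 17^2 = 289 ≡ 31 (mod 43)
17^4 = (17^2)^2 ≡ 31^2 = 961 ≡ 15 (mod 43)
17^6 = 17^4 · 17^2 ≡ 15 · 31 ≡ 35 (mod 43).
So M = 35. Host X computes K = M^2 mod 43.
35^1 ≡ 35 (mod 43)
35^2 = (35^1)^2 ≡ 35^2 = 1225 ≡ 21 (mod 43)

21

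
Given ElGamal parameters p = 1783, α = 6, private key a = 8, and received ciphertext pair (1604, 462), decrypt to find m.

Shared mask s = c₁^a mod p = 1604^8 mod 1783.
1604^1 ≡ 1604 (mod 1783)
1604^2 = (1604^1)^2 ≡ 1604^2 = 2572816 ≡ 1730 (mod 1783)
1604^4 = (1604^2)^2 ≡ 1730^2 = 2992900 ≡ 1026 (mod 1783)
1604^8 = (1604^4)^2 ≡ 1026^2 = 1052676 ≡ 706 (mod 1783)
So s = 706; s⁻¹ ≡ 1139 (mod 1783).
m = c₂ · s⁻¹ mod 1783 = 462 · 1139 mod 1783 = 233.

233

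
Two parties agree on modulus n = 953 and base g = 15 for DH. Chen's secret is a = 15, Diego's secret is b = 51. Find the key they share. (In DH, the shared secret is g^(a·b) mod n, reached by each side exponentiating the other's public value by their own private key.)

Diego sends B = g^b mod n = 15^51 mod 953.
15^1 ≡ 15 (mod 953)
15^2 = (15^1)^2 ≡ 15^2 = 225 ≡ 225 (mod 953)
15^4 = (15^2)^2 ≡ 225^2 = 50625 ≡ 116 (mod 953)
15^8 = (15^4)^2 ≡ 116^2 = 13456 ≡ 114 (mod 953)
15^16 = (15^8)^2 ≡ 114^2 = 12996 ≡ 607 (mod 953)
15^32 = (15^16)^2 ≡ 607^2 = 368449 ≡ 591 (mod 953)
15^51 = 15^32 · 15^16 · 15^2 · 15^1 ≡ 591 · 607 · 225 · 15 ≡ 431 (mod 953).
So B = 431. Chen then computes K = B^a mod n = 431^15 mod 953.
431^1 ≡ 431 (mod 953)
431^2 = (431^1)^2 ≡ 431^2 = 185761 ≡ 879 (mod 953)
431^4 = (431^2)^2 ≡ 879^2 = 772641 ≡ 711 (mod 953)
431^8 = (431^4)^2 ≡ 711^2 = 505521 ≡ 431 (mod 953)
431^15 = 431^8 · 431^4 · 431^2 · 431^1 ≡ 431 · 711 · 879 · 431 ≡ 431 (mod 953).

431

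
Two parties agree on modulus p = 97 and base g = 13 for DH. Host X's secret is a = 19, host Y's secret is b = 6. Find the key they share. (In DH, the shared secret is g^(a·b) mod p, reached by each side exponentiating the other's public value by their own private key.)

70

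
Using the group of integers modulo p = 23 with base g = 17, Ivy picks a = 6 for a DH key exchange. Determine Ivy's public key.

Public value = 17^{6} \pmod{23}.
17^1 ≡ 17 (mod 23)
17^2 = (17^1)^2 ≡ 17^2 = 289 ≡ 13 (mod 23)
17^4 = (17^2)^2 ≡ 13^2 = 169 ≡ 8 (mod 23)
17^6 = 17^4 · 17^2 ≡ 8 · 13 ≡ 12 (mod 23).

12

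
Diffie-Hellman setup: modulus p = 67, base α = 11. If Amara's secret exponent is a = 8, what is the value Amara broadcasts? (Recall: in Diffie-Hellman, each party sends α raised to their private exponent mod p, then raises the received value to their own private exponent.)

Public value = 11^{8} \pmod{67}.
11^1 ≡ 11 (mod 67)
11^2 = (11^1)^2 ≡ 11^2 = 121 ≡ 54 (mod 67)
11^4 = (11^2)^2 ≡ 54^2 = 2916 ≡ 35 (mod 67)
11^8 = (11^4)^2 ≡ 35^2 = 1225 ≡ 19 (mod 67)

19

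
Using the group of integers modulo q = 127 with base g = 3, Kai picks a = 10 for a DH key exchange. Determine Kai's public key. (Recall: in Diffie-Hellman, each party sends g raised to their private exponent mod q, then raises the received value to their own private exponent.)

Public value = 3^{10} \pmod{127}.
3^1 ≡ 3 (mod 127)
3^2 = (3^1)^2 ≡ 3^2 = 9 ≡ 9 (mod 127)
3^4 = (3^2)^2 ≡ 9^2 = 81 ≡ 81 (mod 127)
3^8 = (3^4)^2 ≡ 81^2 = 6561 ≡ 84 (mod 127)
3^10 = 3^8 · 3^2 ≡ 84 · 9 ≡ 121 (mod 127).

121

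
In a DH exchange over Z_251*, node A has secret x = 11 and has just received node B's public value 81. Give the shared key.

Shared key K = 81^11 mod 251.
81^1 ≡ 81 (mod 251)
81^2 = (81^1)^2 ≡ 81^2 = 6561 ≡ 35 (mod 251)
81^4 = (81^2)^2 ≡ 35^2 = 1225 ≡ 221 (mod 251)
81^8 = (81^4)^2 ≡ 221^2 = 48841 ≡ 147 (mod 251)
81^11 = 81^8 · 81^2 · 81^1 ≡ 147 · 35 · 81 ≡ 85 (mod 251).

85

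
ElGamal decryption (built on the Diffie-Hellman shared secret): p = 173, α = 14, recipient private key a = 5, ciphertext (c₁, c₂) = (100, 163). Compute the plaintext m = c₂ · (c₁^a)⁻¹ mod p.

Shared mask s = c₁^a mod p = 100^5 mod 173.
100^1 ≡ 100 (mod 173)
100^2 = (100^1)^2 ≡ 100^2 = 10000 ≡ 139 (mod 173)
100^4 = (100^2)^2 ≡ 139^2 = 19321 ≡ 118 (mod 173)
100^5 = 100^4 · 100^1 ≡ 118 · 100 ≡ 36 (mod 173).
So s = 36; s⁻¹ ≡ 149 (mod 173).
m = c₂ · s⁻¹ mod 173 = 163 · 149 mod 173 = 67.

67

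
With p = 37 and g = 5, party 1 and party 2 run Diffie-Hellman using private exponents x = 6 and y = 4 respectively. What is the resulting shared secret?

26

Party 1 sends A = g^x mod p = 5^6 mod 37.
5^1 ≡ 5 (mod 37)
5^2 = (5^1)^2 ≡ 5^2 = 25 ≡ 25 (mod 37)
5^4 = (5^2)^2 ≡ 25^2 = 625 ≡ 33 (mod 37)
5^6 = 5^4 · 5^2 ≡ 33 · 25 ≡ 11 (mod 37).
So A = 11. Party 2 then computes K = A^y mod p = 11^4 mod 37.
11^1 ≡ 11 (mod 37)
11^2 = (11^1)^2 ≡ 11^2 = 121 ≡ 10 (mod 37)
11^4 = (11^2)^2 ≡ 10^2 = 100 ≡ 26 (mod 37)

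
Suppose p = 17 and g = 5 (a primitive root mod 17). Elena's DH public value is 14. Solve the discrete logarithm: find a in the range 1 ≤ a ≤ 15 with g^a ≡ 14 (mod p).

5

Try successive powers of 5 modulo 17:
5^1 ≡ 5
5^2 ≡ 8
5^3 ≡ 6
5^4 ≡ 13
5^5 ≡ 14
Found: a = 5.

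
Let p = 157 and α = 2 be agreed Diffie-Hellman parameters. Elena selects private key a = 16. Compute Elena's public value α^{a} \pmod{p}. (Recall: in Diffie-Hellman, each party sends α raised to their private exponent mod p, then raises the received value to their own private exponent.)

Public value = 2^{16} \pmod{157}.
2^1 ≡ 2 (mod 157)
2^2 = (2^1)^2 ≡ 2^2 = 4 ≡ 4 (mod 157)
2^4 = (2^2)^2 ≡ 4^2 = 16 ≡ 16 (mod 157)
2^8 = (2^4)^2 ≡ 16^2 = 256 ≡ 99 (mod 157)
2^16 = (2^8)^2 ≡ 99^2 = 9801 ≡ 67 (mod 157)

67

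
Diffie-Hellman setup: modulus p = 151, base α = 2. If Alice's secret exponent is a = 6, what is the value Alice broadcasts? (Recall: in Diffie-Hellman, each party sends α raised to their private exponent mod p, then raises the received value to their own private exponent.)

64

Public value = 2^6 mod 151.
2^1 ≡ 2 (mod 151)
2^2 = (2^1)^2 ≡ 2^2 = 4 ≡ 4 (mod 151)
2^4 = (2^2)^2 ≡ 4^2 = 16 ≡ 16 (mod 151)
2^6 = 2^4 · 2^2 ≡ 16 · 4 ≡ 64 (mod 151).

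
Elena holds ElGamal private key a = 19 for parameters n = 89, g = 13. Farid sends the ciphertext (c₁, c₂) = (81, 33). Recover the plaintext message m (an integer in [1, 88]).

Shared mask s = c₁^a mod n = 81^19 mod 89.
81^1 ≡ 81 (mod 89)
81^2 = (81^1)^2 ≡ 81^2 = 6561 ≡ 64 (mod 89)
81^4 = (81^2)^2 ≡ 64^2 = 4096 ≡ 2 (mod 89)
81^8 = (81^4)^2 ≡ 2^2 = 4 ≡ 4 (mod 89)
81^16 = (81^8)^2 ≡ 4^2 = 16 ≡ 16 (mod 89)
81^19 = 81^16 · 81^2 · 81^1 ≡ 16 · 64 · 81 ≡ 85 (mod 89).
So s = 85; s⁻¹ ≡ 22 (mod 89).
m = c₂ · s⁻¹ mod 89 = 33 · 22 mod 89 = 14.

14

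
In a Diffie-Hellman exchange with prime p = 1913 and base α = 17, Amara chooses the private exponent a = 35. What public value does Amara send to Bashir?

Public value = 17^35 (mod 1913).
17^1 ≡ 17 (mod 1913)
17^2 = (17^1)^2 ≡ 17^2 = 289 ≡ 289 (mod 1913)
17^4 = (17^2)^2 ≡ 289^2 = 83521 ≡ 1262 (mod 1913)
17^8 = (17^4)^2 ≡ 1262^2 = 1592644 ≡ 1028 (mod 1913)
17^16 = (17^8)^2 ≡ 1028^2 = 1056784 ≡ 808 (mod 1913)
17^32 = (17^16)^2 ≡ 808^2 = 652864 ≡ 531 (mod 1913)
17^35 = 17^32 · 17^2 · 17^1 ≡ 531 · 289 · 17 ≡ 1384 (mod 1913).

1384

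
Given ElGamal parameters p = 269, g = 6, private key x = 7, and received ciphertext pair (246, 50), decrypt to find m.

Shared mask s = c₁^x mod p = 246^7 mod 269.
246^1 ≡ 246 (mod 269)
246^2 = (246^1)^2 ≡ 246^2 = 60516 ≡ 260 (mod 269)
246^4 = (246^2)^2 ≡ 260^2 = 67600 ≡ 81 (mod 269)
246^7 = 246^4 · 246^2 · 246^1 ≡ 81 · 260 · 246 ≡ 89 (mod 269).
So s = 89; s⁻¹ ≡ 133 (mod 269).
m = c₂ · s⁻¹ mod 269 = 50 · 133 mod 269 = 194.

194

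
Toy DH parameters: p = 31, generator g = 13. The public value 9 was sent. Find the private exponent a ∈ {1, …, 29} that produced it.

Try successive powers of 13 modulo 31:
13^1 ≡ 13
13^2 ≡ 14
13^3 ≡ 27
13^4 ≡ 10
13^5 ≡ 6
13^6 ≡ 16
13^7 ≡ 22
13^8 ≡ 7
13^9 ≡ 29
13^10 ≡ 5
13^11 ≡ 3
13^12 ≡ 8
13^13 ≡ 11
13^14 ≡ 19
13^15 ≡ 30
13^16 ≡ 18
13^17 ≡ 17
13^18 ≡ 4
13^19 ≡ 21
13^20 ≡ 25
13^21 ≡ 15
13^22 ≡ 9
Found: a = 22.

22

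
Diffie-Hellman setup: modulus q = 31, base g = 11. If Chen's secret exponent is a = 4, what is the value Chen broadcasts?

Public value = 11^{4} \pmod{31}.
11^1 ≡ 11 (mod 31)
11^2 = (11^1)^2 ≡ 11^2 = 121 ≡ 28 (mod 31)
11^4 = (11^2)^2 ≡ 28^2 = 784 ≡ 9 (mod 31)

9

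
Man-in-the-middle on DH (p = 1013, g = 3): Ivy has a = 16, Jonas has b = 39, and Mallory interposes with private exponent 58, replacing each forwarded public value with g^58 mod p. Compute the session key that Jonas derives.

379

Jonas receives Mallory's public value M = 3^58 mod 1013 instead of the honest one.
3^1 ≡ 3 (mod 1013)
3^2 = (3^1)^2 ≡ 3^2 = 9 ≡ 9 (mod 1013)
3^4 = (3^2)^2 ≡ 9^2 = 81 ≡ 81 (mod 1013)
3^8 = (3^4)^2 ≡ 81^2 = 6561 ≡ 483 (mod 1013)
3^16 = (3^8)^2 ≡ 483^2 = 233289 ≡ 299 (mod 1013)
3^32 = (3^16)^2 ≡ 299^2 = 89401 ≡ 257 (mod 1013)
3^58 = 3^32 · 3^16 · 3^8 · 3^2 ≡ 257 · 299 · 483 · 9 ≡ 784 (mod 1013).
So M = 784. Jonas computes K = M^39 mod 1013.
784^1 ≡ 784 (mod 1013)
784^2 = (784^1)^2 ≡ 784^2 = 614656 ≡ 778 (mod 1013)
784^4 = (784^2)^2 ≡ 778^2 = 605284 ≡ 523 (mod 1013)
784^8 = (784^4)^2 ≡ 523^2 = 273529 ≡ 19 (mod 1013)
784^16 = (784^8)^2 ≡ 19^2 = 361 ≡ 361 (mod 1013)
784^32 = (784^16)^2 ≡ 361^2 = 130321 ≡ 657 (mod 1013)
784^39 = 784^32 · 784^4 · 784^2 · 784^1 ≡ 657 · 523 · 778 · 784 ≡ 379 (mod 1013).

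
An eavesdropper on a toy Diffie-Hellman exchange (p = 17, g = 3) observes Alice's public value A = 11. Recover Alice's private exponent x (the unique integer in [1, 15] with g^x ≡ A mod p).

7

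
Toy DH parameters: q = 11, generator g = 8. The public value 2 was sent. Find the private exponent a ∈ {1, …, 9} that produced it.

7

Try successive powers of 8 modulo 11:
8^1 ≡ 8
8^2 ≡ 9
8^3 ≡ 6
8^4 ≡ 4
8^5 ≡ 10
8^6 ≡ 3
8^7 ≡ 2
Found: a = 7.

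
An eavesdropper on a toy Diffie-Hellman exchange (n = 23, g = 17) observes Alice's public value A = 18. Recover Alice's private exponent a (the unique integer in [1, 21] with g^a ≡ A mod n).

8

Try successive powers of 17 modulo 23:
17^1 ≡ 17
17^2 ≡ 13
17^3 ≡ 14
17^4 ≡ 8
17^5 ≡ 21
17^6 ≡ 12
17^7 ≡ 20
17^8 ≡ 18
Found: a = 8.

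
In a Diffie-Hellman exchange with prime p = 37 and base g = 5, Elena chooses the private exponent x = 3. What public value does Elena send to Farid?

Public value = 5^3 (mod 37).
5^1 ≡ 5 (mod 37)
5^2 = (5^1)^2 ≡ 5^2 = 25 ≡ 25 (mod 37)
5^3 = 5^2 · 5^1 ≡ 25 · 5 ≡ 14 (mod 37).

14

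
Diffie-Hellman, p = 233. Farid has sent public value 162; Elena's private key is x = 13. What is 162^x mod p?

131

Shared key K = 162^13 mod 233.
162^1 ≡ 162 (mod 233)
162^2 = (162^1)^2 ≡ 162^2 = 26244 ≡ 148 (mod 233)
162^4 = (162^2)^2 ≡ 148^2 = 21904 ≡ 2 (mod 233)
162^8 = (162^4)^2 ≡ 2^2 = 4 ≡ 4 (mod 233)
162^13 = 162^8 · 162^4 · 162^1 ≡ 4 · 2 · 162 ≡ 131 (mod 233).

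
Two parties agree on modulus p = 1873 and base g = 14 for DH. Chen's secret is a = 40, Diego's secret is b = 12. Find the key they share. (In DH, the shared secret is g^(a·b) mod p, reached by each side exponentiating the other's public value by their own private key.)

Chen sends A = g^a mod p = 14^40 mod 1873.
14^1 ≡ 14 (mod 1873)
14^2 = (14^1)^2 ≡ 14^2 = 196 ≡ 196 (mod 1873)
14^4 = (14^2)^2 ≡ 196^2 = 38416 ≡ 956 (mod 1873)
14^8 = (14^4)^2 ≡ 956^2 = 913936 ≡ 1785 (mod 1873)
14^16 = (14^8)^2 ≡ 1785^2 = 3186225 ≡ 252 (mod 1873)
14^32 = (14^16)^2 ≡ 252^2 = 63504 ≡ 1695 (mod 1873)
14^40 = 14^32 · 14^8 ≡ 1695 · 1785 ≡ 680 (mod 1873).
So A = 680. Diego then computes K = A^b mod p = 680^12 mod 1873.
680^1 ≡ 680 (mod 1873)
680^2 = (680^1)^2 ≡ 680^2 = 462400 ≡ 1642 (mod 1873)
680^4 = (680^2)^2 ≡ 1642^2 = 2696164 ≡ 917 (mod 1873)
680^8 = (680^4)^2 ≡ 917^2 = 840889 ≡ 1785 (mod 1873)
680^12 = 680^8 · 680^4 ≡ 1785 · 917 ≡ 1716 (mod 1873).

1716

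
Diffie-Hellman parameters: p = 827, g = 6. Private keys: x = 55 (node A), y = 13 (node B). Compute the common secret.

393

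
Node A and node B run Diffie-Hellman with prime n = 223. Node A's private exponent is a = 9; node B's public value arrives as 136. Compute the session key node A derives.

Shared key K = 136^9 mod 223.
136^1 ≡ 136 (mod 223)
136^2 = (136^1)^2 ≡ 136^2 = 18496 ≡ 210 (mod 223)
136^4 = (136^2)^2 ≡ 210^2 = 44100 ≡ 169 (mod 223)
136^8 = (136^4)^2 ≡ 169^2 = 28561 ≡ 17 (mod 223)
136^9 = 136^8 · 136^1 ≡ 17 · 136 ≡ 82 (mod 223).

82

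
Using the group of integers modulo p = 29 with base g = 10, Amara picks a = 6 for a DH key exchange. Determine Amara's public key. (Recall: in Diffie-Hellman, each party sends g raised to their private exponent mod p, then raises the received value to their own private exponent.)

22

Public value = 10^{6} \pmod{29}.
10^1 ≡ 10 (mod 29)
10^2 = (10^1)^2 ≡ 10^2 = 100 ≡ 13 (mod 29)
10^4 = (10^2)^2 ≡ 13^2 = 169 ≡ 24 (mod 29)
10^6 = 10^4 · 10^2 ≡ 24 · 13 ≡ 22 (mod 29).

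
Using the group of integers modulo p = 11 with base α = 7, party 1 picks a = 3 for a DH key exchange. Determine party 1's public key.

Public value = 7^3 (mod 11).
7^1 ≡ 7 (mod 11)
7^2 = (7^1)^2 ≡ 7^2 = 49 ≡ 5 (mod 11)
7^3 = 7^2 · 7^1 ≡ 5 · 7 ≡ 2 (mod 11).

2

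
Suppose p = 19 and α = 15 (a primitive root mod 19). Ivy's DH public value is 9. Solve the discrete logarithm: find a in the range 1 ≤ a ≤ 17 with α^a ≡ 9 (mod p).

Try successive powers of 15 modulo 19:
15^1 ≡ 15
15^2 ≡ 16
15^3 ≡ 12
15^4 ≡ 9
Found: a = 4.

4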